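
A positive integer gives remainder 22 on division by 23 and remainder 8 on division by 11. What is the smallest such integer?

Since 11·21 ≡ 1 (mod 23), take x = 8 + 11·((22−8)·21 mod 23) = 8 + 11·18 = 206.
Check: 206 mod 23 = 22, 206 mod 11 = 8.

206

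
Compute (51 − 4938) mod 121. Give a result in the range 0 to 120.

74

Dividing 4938 by 121 gives quotient 40 and remainder 98.
(51 − 98) mod 121 = 74.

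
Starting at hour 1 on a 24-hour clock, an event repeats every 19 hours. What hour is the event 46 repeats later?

11

46·19 = 874.
Dividing 874 by 24 gives quotient 36 and remainder 10.
(1 + 10) mod 24 = 11.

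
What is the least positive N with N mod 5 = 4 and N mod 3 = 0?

x ≡ 0 (mod 3) gives x ∈ {0, 3, 6, 9}.
The first of these with x mod 5 = 4 is 9.

9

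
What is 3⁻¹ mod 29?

10

29 = 9·3 + 2
3 = 1·2 + 1
2 = 2·1 + 0
Back-substituting gives 3·10 ≡ 1 (mod 29).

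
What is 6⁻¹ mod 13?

6·11 = 66 = 5·13 + 1, so 6⁻¹ ≡ 11 (mod 13).

11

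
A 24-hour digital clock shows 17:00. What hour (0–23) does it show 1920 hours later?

17

1920 = 80·24 + 0, so 1920 mod 24 = 0.
(17 + 0) mod 24 = 17.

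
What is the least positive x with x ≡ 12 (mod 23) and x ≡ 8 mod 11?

Since 11·21 ≡ 1 (mod 23), take x = 8 + 11·((12−8)·21 mod 23) = 8 + 11·15 = 173.
Check: 173 mod 23 = 12, 173 mod 11 = 8.

173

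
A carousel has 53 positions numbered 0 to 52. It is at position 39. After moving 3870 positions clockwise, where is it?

3870 = 73·53 + 1, so 3870 mod 53 = 1.
(39 + 1) mod 53 = 40.

40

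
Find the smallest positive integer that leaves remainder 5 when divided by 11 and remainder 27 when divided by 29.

27

Since 29·8 ≡ 1 (mod 11), take x = 27 + 29·((5−27)·8 mod 11) = 27 + 29·0 = 27.
Check: 27 mod 11 = 5, 27 mod 29 = 27.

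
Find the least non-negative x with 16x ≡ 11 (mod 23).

16⁻¹ ≡ 13 (mod 23) because 16·13 = 208 = 9·23 + 1.
Multiplying both sides by 13: x ≡ 13·11 = 143 ≡ 5 (mod 23).
Check: 16·5 = 80 = 3·23 + 11.

5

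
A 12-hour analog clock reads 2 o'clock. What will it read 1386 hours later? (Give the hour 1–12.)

8

1386 mod 12 = 6 (since 115·12 = 1380).
2 + 6 → 8 on a 12-hour dial.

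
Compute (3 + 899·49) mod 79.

899·49 = 44051.
44051 = 557·79 + 48, so 44051 mod 79 = 48.
(3 + 48) mod 79 = 51.

51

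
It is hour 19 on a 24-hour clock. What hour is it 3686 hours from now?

9

3686 mod 24 = 14 (since 153·24 = 3672).
(19 + 14) mod 24 = 9.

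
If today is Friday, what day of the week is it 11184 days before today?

11184 mod 7 = 5 (since 1597·7 = 11179).
Friday − 5 days → Sunday.

Sunday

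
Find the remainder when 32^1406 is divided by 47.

Successive squares of 32 mod 47: 32^1≡32, 32^2≡37, 32^4≡6, 32^8≡36, 32^16≡27, 32^32≡24, 32^64≡12, 32^128≡3, 32^256≡9, 32^512≡34, 32^1024≡28.
1406 = 2 + 4 + 8 + 16 + 32 + 64 + 256 + 1024, so 32^1406 ≡ 37·6·36·27·24·12·9·28 ≡ 9 (mod 47).

9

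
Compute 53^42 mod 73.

49

Square-and-reduce mod 73: 53^1≡53, 53^2≡35, 53^4≡57, 53^8≡37, 53^16≡55, 53^32≡32.
Since 42 = 2 + 8 + 32 in binary, 53^42 ≡ 35·37·32 ≡ 49 (mod 73).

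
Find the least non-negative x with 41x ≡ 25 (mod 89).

The inverse of 41 mod 89 is 76 (since 41·76 = 3116 ≡ 1).
So x ≡ 76·25 = 1900 ≡ 31 (mod 89).
Check: 41·31 = 1271 = 14·89 + 25.

31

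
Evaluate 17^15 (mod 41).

3

Square-and-reduce mod 41: 17^1≡17, 17^2≡2, 17^4≡4, 17^8≡16.
Since 15 = 1 + 2 + 4 + 8 in binary, 17^15 ≡ 17·2·4·16 ≡ 3 (mod 41).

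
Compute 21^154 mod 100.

Successive squares of 21 mod 100: 21^1≡21, 21^2≡41, 21^4≡81, 21^8≡61, 21^16≡21, 21^32≡41, 21^64≡81, 21^128≡61.
Since 154 = 2 + 8 + 16 + 128 in binary, 21^154 ≡ 41·61·21·61 ≡ 81 (mod 100).

81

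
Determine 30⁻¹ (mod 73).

56

30·56 = 1680 = 23·73 + 1, so 30⁻¹ ≡ 56 (mod 73).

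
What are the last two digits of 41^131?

41

By repeated squaring mod 100: 41^1≡41, 41^2≡81, 41^4≡61, 41^8≡21, 41^16≡41, 41^32≡81, 41^64≡61, 41^128≡21.
Since 131 = 1 + 2 + 128 in binary, 41^131 ≡ 41·81·21 ≡ 41 (mod 100).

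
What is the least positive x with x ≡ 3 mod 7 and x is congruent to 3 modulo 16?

3

x ≡ 3 (mod 7) gives x ∈ {3}.
The first of these with x mod 16 = 3 is 3.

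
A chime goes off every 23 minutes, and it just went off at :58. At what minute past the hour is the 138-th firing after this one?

138·23 = 3174.
3174 − 52·60 = 54, so 3174 ≡ 54 (mod 60).
(58 + 54) mod 60 = 52.

52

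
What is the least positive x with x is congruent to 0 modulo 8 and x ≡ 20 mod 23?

112

Since 23·7 ≡ 1 (mod 8), take x = 20 + 23·((0−20)·7 mod 8) = 20 + 23·4 = 112.
Check: 112 mod 8 = 0, 112 mod 23 = 20.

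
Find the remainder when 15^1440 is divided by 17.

1

Square-and-reduce mod 17: 15^1≡15, 15^2≡4, 15^4≡16, 15^8≡1, 15^16≡1, 15^32≡1, 15^64≡1, 15^128≡1, 15^256≡1, 15^512≡1, 15^1024≡1.
Since 1440 = 32 + 128 + 256 + 1024 in binary, 15^1440 ≡ 1·1·1·1 ≡ 1 (mod 17).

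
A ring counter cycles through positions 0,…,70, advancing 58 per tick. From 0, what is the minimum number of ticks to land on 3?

38

The inverse of 58 mod 71 is 60 (since 58·60 = 3480 ≡ 1).
Multiplying both sides by 60: x ≡ 60·3 = 180 ≡ 38 (mod 71).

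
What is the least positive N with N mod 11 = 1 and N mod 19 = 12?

12

Since 19·7 ≡ 1 (mod 11), take x = 12 + 19·((1−12)·7 mod 11) = 12 + 19·0 = 12.
Check: 12 mod 11 = 1, 12 mod 19 = 12.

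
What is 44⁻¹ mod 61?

44·43 = 1892 = 31·61 + 1, so 44⁻¹ ≡ 43 (mod 61).

43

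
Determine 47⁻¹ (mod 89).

36

47·36 = 1692 = 19·89 + 1, so 47⁻¹ ≡ 36 (mod 89).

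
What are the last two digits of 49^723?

49

Successive squares of 49 mod 100: 49^1≡49, 49^2≡1, 49^4≡1, 49^8≡1, 49^16≡1, 49^32≡1, 49^64≡1, 49^128≡1, 49^256≡1, 49^512≡1.
Since 723 = 1 + 2 + 16 + 64 + 128 + 512 in binary, 49^723 ≡ 49·1·1·1·1·1 ≡ 49 (mod 100).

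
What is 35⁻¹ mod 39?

29

39 = 1·35 + 4
35 = 8·4 + 3
4 = 1·3 + 1
3 = 3·1 + 0
Back-substituting gives 35·29 ≡ 1 (mod 39).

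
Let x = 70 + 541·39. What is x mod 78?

541·39 = 21099.
Dividing 21099 by 78 gives quotient 270 and remainder 39.
(70 + 39) mod 78 = 31.

31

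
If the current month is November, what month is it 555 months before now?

August

555 = 46·12 + 3, so 555 mod 12 = 3.
November − 3 months → August.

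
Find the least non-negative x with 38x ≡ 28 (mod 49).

42

38⁻¹ ≡ 40 (mod 49) because 38·40 = 1520 = 31·49 + 1.
Multiplying both sides by 40: x ≡ 40·28 = 1120 ≡ 42 (mod 49).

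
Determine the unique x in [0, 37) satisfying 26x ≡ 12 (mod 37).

26⁻¹ ≡ 10 (mod 37) because 26·10 = 260 = 7·37 + 1.
So x ≡ 10·12 = 120 ≡ 9 (mod 37).

9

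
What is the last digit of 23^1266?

Last digits of 3^n: 3, 9, 7, 1 (period 4).
1266 mod 4 = 2, so the last digit matches 3^2 = 9.

9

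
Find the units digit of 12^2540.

Powers of 2 mod 10 repeat with period 4: 2, 4, 8, 6.
2540 leaves remainder 0 on division by 4, so 12^2540 ends in 6.

6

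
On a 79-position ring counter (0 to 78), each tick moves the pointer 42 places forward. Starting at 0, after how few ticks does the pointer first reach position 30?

12

The inverse of 42 mod 79 is 32 (since 42·32 = 1344 ≡ 1).
So x ≡ 32·30 = 960 ≡ 12 (mod 79).
Check: 42·12 = 504 = 6·79 + 30.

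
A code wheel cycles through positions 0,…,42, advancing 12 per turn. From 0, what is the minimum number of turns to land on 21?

34

12⁻¹ ≡ 18 (mod 43) because 12·18 = 216 = 5·43 + 1.
Multiplying both sides by 18: x ≡ 18·21 = 378 ≡ 34 (mod 43).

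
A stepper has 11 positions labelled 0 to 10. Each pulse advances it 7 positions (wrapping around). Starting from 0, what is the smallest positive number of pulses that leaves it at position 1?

8

11 = 1·7 + 4
7 = 1·4 + 3
4 = 1·3 + 1
3 = 3·1 + 0
Back-substituting gives 7·8 ≡ 1 (mod 11).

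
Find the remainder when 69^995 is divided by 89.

Square-and-reduce mod 89: 69^1≡69, 69^2≡44, 69^4≡67, 69^8≡39, 69^16≡8, 69^32≡64, 69^64≡2, 69^128≡4, 69^256≡16, 69^512≡78.
Since 995 = 1 + 2 + 32 + 64 + 128 + 256 + 512 in binary, 69^995 ≡ 69·44·64·2·4·16·78 ≡ 5 (mod 89).

5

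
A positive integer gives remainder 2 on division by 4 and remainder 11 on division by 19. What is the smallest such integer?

30

x ≡ 2 (mod 4) gives x ∈ {2, 6, 10, 14, 18, 22, 26, 30}.
The first of these with x mod 19 = 11 is 30.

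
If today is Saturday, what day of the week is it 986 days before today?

Sunday

986 − 140·7 = 6, so 986 ≡ 6 (mod 7).
Saturday − 6 days → Sunday.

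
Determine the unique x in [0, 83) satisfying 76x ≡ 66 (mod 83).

The inverse of 76 mod 83 is 71 (since 76·71 = 5396 ≡ 1).
Multiplying both sides by 71: x ≡ 71·66 = 4686 ≡ 38 (mod 83).
Check: 76·38 = 2888 = 34·83 + 66.

38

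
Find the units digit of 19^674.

The units digit of 19^n cycles with period 2: 9, 1, …
674 mod 2 = 0, so the last digit matches 9^2 = 1.

1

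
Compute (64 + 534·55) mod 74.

534·55 = 29370.
29370 mod 74 = 66 (since 396·74 = 29304).
(64 + 66) mod 74 = 56.

56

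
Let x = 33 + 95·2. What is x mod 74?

95·2 = 190.
190 mod 74 = 42 (since 2·74 = 148).
(33 + 42) mod 74 = 1.

1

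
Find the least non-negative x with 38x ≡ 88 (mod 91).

The inverse of 38 mod 91 is 12 (since 38·12 = 456 ≡ 1).
So x ≡ 12·88 = 1056 ≡ 55 (mod 91).
Check: 38·55 = 2090 = 22·91 + 88.

55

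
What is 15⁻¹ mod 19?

14

19 = 1·15 + 4
15 = 3·4 + 3
4 = 1·3 + 1
3 = 3·1 + 0
Back-substituting gives 15·14 ≡ 1 (mod 19).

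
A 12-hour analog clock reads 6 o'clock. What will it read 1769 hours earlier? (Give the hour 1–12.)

1

Dividing 1769 by 12 gives quotient 147 and remainder 5.
6 − 5 → 1 on a 12-hour dial.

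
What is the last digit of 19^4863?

9

Powers of 9 mod 10 repeat with period 2: 9, 1.
4863 mod 2 = 1, so the last digit matches 9^1 = 9.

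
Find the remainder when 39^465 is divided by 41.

Successive squares of 39 mod 41: 39^1≡39, 39^2≡4, 39^4≡16, 39^8≡10, 39^16≡18, 39^32≡37, 39^64≡16, 39^128≡10, 39^256≡18.
Since 465 = 1 + 16 + 64 + 128 + 256 in binary, 39^465 ≡ 39·18·16·10·18 ≡ 9 (mod 41).

9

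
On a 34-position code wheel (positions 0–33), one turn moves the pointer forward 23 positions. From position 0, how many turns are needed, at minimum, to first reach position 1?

34 = 1·23 + 11
23 = 2·11 + 1
11 = 11·1 + 0
Back-substituting gives 23·3 ≡ 1 (mod 34).

3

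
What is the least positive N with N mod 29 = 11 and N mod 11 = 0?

11

Since 11·8 ≡ 1 (mod 29), take x = 0 + 11·((11−0)·8 mod 29) = 0 + 11·1 = 11.
Check: 11 mod 29 = 11, 11 mod 11 = 0.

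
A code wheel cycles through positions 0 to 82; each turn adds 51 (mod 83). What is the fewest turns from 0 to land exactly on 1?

83 = 1·51 + 32
51 = 1·32 + 19
32 = 1·19 + 13
19 = 1·13 + 6
13 = 2·6 + 1
6 = 6·1 + 0
Back-substituting gives 51·70 ≡ 1 (mod 83).

70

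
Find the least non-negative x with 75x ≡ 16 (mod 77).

The inverse of 75 mod 77 is 38 (since 75·38 = 2850 ≡ 1).
Multiplying both sides by 38: x ≡ 38·16 = 608 ≡ 69 (mod 77).

69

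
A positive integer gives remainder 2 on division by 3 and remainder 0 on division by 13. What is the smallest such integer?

26

Since 13·1 ≡ 1 (mod 3), take x = 0 + 13·((2−0)·1 mod 3) = 0 + 13·2 = 26.
Check: 26 mod 3 = 2, 26 mod 13 = 0.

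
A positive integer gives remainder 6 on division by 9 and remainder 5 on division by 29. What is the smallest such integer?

150

x ≡ 6 (mod 9) gives x ∈ {6, 15, 24, 33, 42, 51, 60, 69, …}.
The first of these with x mod 29 = 5 is 150.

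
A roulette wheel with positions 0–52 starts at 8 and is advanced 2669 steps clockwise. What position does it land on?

2669 = 50·53 + 19, so 2669 mod 53 = 19.
(8 + 19) mod 53 = 27.

27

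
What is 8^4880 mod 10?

6

The units digit of 8^n cycles with period 4: 8, 4, 2, 6, …
4880 leaves remainder 0 on division by 4, so 8^4880 ends in 6.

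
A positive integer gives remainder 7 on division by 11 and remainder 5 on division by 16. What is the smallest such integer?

x ≡ 7 (mod 11) gives x ∈ {7, 18, 29, 40, 51, 62, 73, 84, …}.
The first of these with x mod 16 = 5 is 117.

117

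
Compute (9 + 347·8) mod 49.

41

347·8 = 2776.
2776 mod 49 = 32 (since 56·49 = 2744).
(9 + 32) mod 49 = 41.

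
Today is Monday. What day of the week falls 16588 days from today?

Saturday

Dividing 16588 by 7 gives quotient 2369 and remainder 5.
Monday + 5 days → Saturday.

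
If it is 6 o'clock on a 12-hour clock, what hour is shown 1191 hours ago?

1191 = 99·12 + 3, so 1191 mod 12 = 3.
6 − 3 → 3 on a 12-hour dial.

3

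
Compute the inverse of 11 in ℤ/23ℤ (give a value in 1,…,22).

11·21 = 231 = 10·23 + 1, so 11⁻¹ ≡ 21 (mod 23).

21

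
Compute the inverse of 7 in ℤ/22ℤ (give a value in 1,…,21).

7·19 = 133 = 6·22 + 1, so 7⁻¹ ≡ 19 (mod 22).

19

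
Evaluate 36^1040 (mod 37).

Square-and-reduce mod 37: 36^1≡36, 36^2≡1, 36^4≡1, 36^8≡1, 36^16≡1, 36^32≡1, 36^64≡1, 36^128≡1, 36^256≡1, 36^512≡1, 36^1024≡1.
1040 = 16 + 1024, so 36^1040 ≡ 1·1 ≡ 1 (mod 37).

1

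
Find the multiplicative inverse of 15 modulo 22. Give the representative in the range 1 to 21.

3

22 = 1·15 + 7
15 = 2·7 + 1
7 = 7·1 + 0
Back-substituting gives 15·3 ≡ 1 (mod 22).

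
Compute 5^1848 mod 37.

Square-and-reduce mod 37: 5^1≡5, 5^2≡25, 5^4≡33, 5^8≡16, 5^16≡34, 5^32≡9, 5^64≡7, 5^128≡12, 5^256≡33, 5^512≡16, 5^1024≡34.
Since 1848 = 8 + 16 + 32 + 256 + 512 + 1024 in binary, 5^1848 ≡ 16·34·9·33·16·34 ≡ 10 (mod 37).

10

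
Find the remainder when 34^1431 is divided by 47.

7

Square-and-reduce mod 47: 34^1≡34, 34^2≡28, 34^4≡32, 34^8≡37, 34^16≡6, 34^32≡36, 34^64≡27, 34^128≡24, 34^256≡12, 34^512≡3, 34^1024≡9.
1431 = 1 + 2 + 4 + 16 + 128 + 256 + 1024, so 34^1431 ≡ 34·28·32·6·24·12·9 ≡ 7 (mod 47).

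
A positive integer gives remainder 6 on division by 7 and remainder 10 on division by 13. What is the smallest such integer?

62

x ≡ 6 (mod 7) gives x ∈ {6, 13, 20, 27, 34, 41, 48, 55, …}.
The first of these with x mod 13 = 10 is 62.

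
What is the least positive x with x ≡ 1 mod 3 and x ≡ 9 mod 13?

x ≡ 1 (mod 3) gives x ∈ {1, 4, 7, 10, 13, 16, 19, 22}.
The first of these with x mod 13 = 9 is 22.

22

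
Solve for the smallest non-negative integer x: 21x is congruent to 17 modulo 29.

16

The inverse of 21 mod 29 is 18 (since 21·18 = 378 ≡ 1).
Multiplying both sides by 18: x ≡ 18·17 = 306 ≡ 16 (mod 29).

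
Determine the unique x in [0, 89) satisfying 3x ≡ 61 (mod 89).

50

The inverse of 3 mod 89 is 30 (since 3·30 = 90 ≡ 1).
So x ≡ 30·61 = 1830 ≡ 50 (mod 89).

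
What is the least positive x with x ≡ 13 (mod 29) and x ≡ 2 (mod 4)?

42

Since 4·22 ≡ 1 (mod 29), take x = 2 + 4·((13−2)·22 mod 29) = 2 + 4·10 = 42.
Check: 42 mod 29 = 13, 42 mod 4 = 2.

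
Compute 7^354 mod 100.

49

Successive squares of 7 mod 100: 7^1≡7, 7^2≡49, 7^4≡1, 7^8≡1, 7^16≡1, 7^32≡1, 7^64≡1, 7^128≡1, 7^256≡1.
Since 354 = 2 + 32 + 64 + 256 in binary, 7^354 ≡ 49·1·1·1 ≡ 49 (mod 100).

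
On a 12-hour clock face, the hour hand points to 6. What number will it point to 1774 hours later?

4

1774 = 147·12 + 10, so 1774 mod 12 = 10.
6 + 10 → 4 on a 12-hour dial.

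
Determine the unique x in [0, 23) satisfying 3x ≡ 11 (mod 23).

3⁻¹ ≡ 8 (mod 23) because 3·8 = 24 = 1·23 + 1.
So x ≡ 8·11 = 88 ≡ 19 (mod 23).

19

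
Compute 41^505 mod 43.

Successive squares of 41 mod 43: 41^1≡41, 41^2≡4, 41^4≡16, 41^8≡41, 41^16≡4, 41^32≡16, 41^64≡41, 41^128≡4, 41^256≡16.
505 = 1 + 8 + 16 + 32 + 64 + 128 + 256, so 41^505 ≡ 41·41·4·16·41·4·16 ≡ 41 (mod 43).

41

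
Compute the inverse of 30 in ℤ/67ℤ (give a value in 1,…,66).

30·38 = 1140 = 17·67 + 1, so 30⁻¹ ≡ 38 (mod 67).

38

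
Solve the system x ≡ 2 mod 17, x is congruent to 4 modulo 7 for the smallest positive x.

53

x ≡ 4 (mod 7) gives x ∈ {4, 11, 18, 25, 32, 39, 46, 53}.
The first of these with x mod 17 = 2 is 53.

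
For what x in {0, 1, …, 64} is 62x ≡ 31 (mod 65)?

The inverse of 62 mod 65 is 43 (since 62·43 = 2666 ≡ 1).
Multiplying both sides by 43: x ≡ 43·31 = 1333 ≡ 33 (mod 65).

33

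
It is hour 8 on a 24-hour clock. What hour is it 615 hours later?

23

Dividing 615 by 24 gives quotient 25 and remainder 15.
(8 + 15) mod 24 = 23.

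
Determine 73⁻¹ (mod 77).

77 = 1·73 + 4
73 = 18·4 + 1
4 = 4·1 + 0
Back-substituting gives 73·19 ≡ 1 (mod 77).

19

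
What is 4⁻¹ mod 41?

41 = 10·4 + 1
4 = 4·1 + 0
Back-substituting gives 4·31 ≡ 1 (mod 41).

31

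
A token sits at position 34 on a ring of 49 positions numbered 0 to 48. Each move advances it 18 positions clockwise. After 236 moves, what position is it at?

236·18 = 4248.
4248 − 86·49 = 34, so 4248 ≡ 34 (mod 49).
(34 + 34) mod 49 = 19.

19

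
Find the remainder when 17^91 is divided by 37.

20

By repeated squaring mod 37: 17^1≡17, 17^2≡30, 17^4≡12, 17^8≡33, 17^16≡16, 17^32≡34, 17^64≡9.
Since 91 = 1 + 2 + 8 + 16 + 64 in binary, 17^91 ≡ 17·30·33·16·9 ≡ 20 (mod 37).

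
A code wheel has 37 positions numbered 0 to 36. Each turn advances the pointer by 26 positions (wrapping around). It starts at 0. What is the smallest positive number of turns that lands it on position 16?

26⁻¹ ≡ 10 (mod 37) because 26·10 = 260 = 7·37 + 1.
So x ≡ 10·16 = 160 ≡ 12 (mod 37).
Check: 26·12 = 312 = 8·37 + 16.

12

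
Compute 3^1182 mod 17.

Successive squares of 3 mod 17: 3^1≡3, 3^2≡9, 3^4≡13, 3^8≡16, 3^16≡1, 3^32≡1, 3^64≡1, 3^128≡1, 3^256≡1, 3^512≡1, 3^1024≡1.
1182 = 2 + 4 + 8 + 16 + 128 + 1024, so 3^1182 ≡ 9·13·16·1·1·1 ≡ 2 (mod 17).

2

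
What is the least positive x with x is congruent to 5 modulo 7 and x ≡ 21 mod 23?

Since 23·4 ≡ 1 (mod 7), take x = 21 + 23·((5−21)·4 mod 7) = 21 + 23·6 = 159.
Check: 159 mod 7 = 5, 159 mod 23 = 21.

159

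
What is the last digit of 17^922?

9

Powers of 7 mod 10 repeat with period 4: 7, 9, 3, 1.
922 mod 4 = 2, so the last digit matches 7^2 = 9.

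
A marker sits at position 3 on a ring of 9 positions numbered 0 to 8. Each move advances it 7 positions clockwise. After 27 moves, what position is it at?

3

27·7 = 189.
Dividing 189 by 9 gives quotient 21 and remainder 0.
(3 + 0) mod 9 = 3.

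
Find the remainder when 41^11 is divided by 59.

Square-and-reduce mod 59: 41^1≡41, 41^2≡29, 41^4≡15, 41^8≡48.
Since 11 = 1 + 2 + 8 in binary, 41^11 ≡ 41·29·48 ≡ 19 (mod 59).

19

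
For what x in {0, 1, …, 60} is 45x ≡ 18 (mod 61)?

37

The inverse of 45 mod 61 is 19 (since 45·19 = 855 ≡ 1).
Multiplying both sides by 19: x ≡ 19·18 = 342 ≡ 37 (mod 61).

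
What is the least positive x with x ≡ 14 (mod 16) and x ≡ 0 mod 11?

x ≡ 0 (mod 11) gives x ∈ {0, 11, 22, 33, 44, 55, 66, 77, …}.
The first of these with x mod 16 = 14 is 110.

110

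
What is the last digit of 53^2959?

Last digits of 3^n: 3, 9, 7, 1 (period 4).
2959 mod 4 = 3, so the last digit matches 3^3 = 7.

7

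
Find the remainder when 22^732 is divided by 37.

26

Square-and-reduce mod 37: 22^1≡22, 22^2≡3, 22^4≡9, 22^8≡7, 22^16≡12, 22^32≡33, 22^64≡16, 22^128≡34, 22^256≡9, 22^512≡7.
732 = 4 + 8 + 16 + 64 + 128 + 512, so 22^732 ≡ 9·7·12·16·34·7 ≡ 26 (mod 37).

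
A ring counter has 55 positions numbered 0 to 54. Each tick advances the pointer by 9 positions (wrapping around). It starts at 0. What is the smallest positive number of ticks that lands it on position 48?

The inverse of 9 mod 55 is 49 (since 9·49 = 441 ≡ 1).
Multiplying both sides by 49: x ≡ 49·48 = 2352 ≡ 42 (mod 55).
Check: 9·42 = 378 = 6·55 + 48.

42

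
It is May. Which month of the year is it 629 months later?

October

629 − 52·12 = 5, so 629 ≡ 5 (mod 12).
May + 5 months → October.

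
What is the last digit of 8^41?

Last digits of 8^n: 8, 4, 2, 6 (period 4).
41 leaves remainder 1 on division by 4, so 8^41 ends in 8.

8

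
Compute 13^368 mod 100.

21

By repeated squaring mod 100: 13^1≡13, 13^2≡69, 13^4≡61, 13^8≡21, 13^16≡41, 13^32≡81, 13^64≡61, 13^128≡21, 13^256≡41.
368 = 16 + 32 + 64 + 256, so 13^368 ≡ 41·81·61·41 ≡ 21 (mod 100).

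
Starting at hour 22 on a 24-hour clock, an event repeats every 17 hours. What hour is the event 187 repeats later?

9

187·17 = 3179.
3179 − 132·24 = 11, so 3179 ≡ 11 (mod 24).
(22 + 11) mod 24 = 9.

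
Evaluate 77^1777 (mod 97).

20

By repeated squaring mod 97: 77^1≡77, 77^2≡12, 77^4≡47, 77^8≡75, 77^16≡96, 77^32≡1, 77^64≡1, 77^128≡1, 77^256≡1, 77^512≡1, 77^1024≡1.
Since 1777 = 1 + 16 + 32 + 64 + 128 + 512 + 1024 in binary, 77^1777 ≡ 77·96·1·1·1·1·1 ≡ 20 (mod 97).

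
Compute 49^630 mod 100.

By repeated squaring mod 100: 49^1≡49, 49^2≡1, 49^4≡1, 49^8≡1, 49^16≡1, 49^32≡1, 49^64≡1, 49^128≡1, 49^256≡1, 49^512≡1.
630 = 2 + 4 + 16 + 32 + 64 + 512, so 49^630 ≡ 1·1·1·1·1·1 ≡ 1 (mod 100).

1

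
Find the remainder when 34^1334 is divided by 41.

2

By repeated squaring mod 41: 34^1≡34, 34^2≡8, 34^4≡23, 34^8≡37, 34^16≡16, 34^32≡10, 34^64≡18, 34^128≡37, 34^256≡16, 34^512≡10, 34^1024≡18.
1334 = 2 + 4 + 16 + 32 + 256 + 1024, so 34^1334 ≡ 8·23·16·10·16·18 ≡ 2 (mod 41).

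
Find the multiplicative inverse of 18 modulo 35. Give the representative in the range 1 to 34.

2

35 = 1·18 + 17
18 = 1·17 + 1
17 = 17·1 + 0
Back-substituting gives 18·2 ≡ 1 (mod 35).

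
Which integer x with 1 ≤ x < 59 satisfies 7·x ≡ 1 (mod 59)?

17

59 = 8·7 + 3
7 = 2·3 + 1
3 = 3·1 + 0
Back-substituting gives 7·17 ≡ 1 (mod 59).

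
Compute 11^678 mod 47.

Successive squares of 11 mod 47: 11^1≡11, 11^2≡27, 11^4≡24, 11^8≡12, 11^16≡3, 11^32≡9, 11^64≡34, 11^128≡28, 11^256≡32, 11^512≡37.
678 = 2 + 4 + 32 + 128 + 512, so 11^678 ≡ 27·24·9·28·37 ≡ 8 (mod 47).

8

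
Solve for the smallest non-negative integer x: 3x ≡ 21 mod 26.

7

3⁻¹ ≡ 9 (mod 26) because 3·9 = 27 = 1·26 + 1.
Multiplying both sides by 9: x ≡ 9·21 = 189 ≡ 7 (mod 26).
Check: 3·7 = 21 = 0·26 + 21.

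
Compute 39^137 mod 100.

By repeated squaring mod 100: 39^1≡39, 39^2≡21, 39^4≡41, 39^8≡81, 39^16≡61, 39^32≡21, 39^64≡41, 39^128≡81.
Since 137 = 1 + 8 + 128 in binary, 39^137 ≡ 39·81·81 ≡ 79 (mod 100).

79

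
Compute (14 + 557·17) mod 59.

557·17 = 9469.
9469 = 160·59 + 29, so 9469 mod 59 = 29.
(14 + 29) mod 59 = 43.

43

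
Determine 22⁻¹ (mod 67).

22·64 = 1408 = 21·67 + 1, so 22⁻¹ ≡ 64 (mod 67).

64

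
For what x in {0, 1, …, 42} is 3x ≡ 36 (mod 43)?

3⁻¹ ≡ 29 (mod 43) because 3·29 = 87 = 2·43 + 1.
Multiplying both sides by 29: x ≡ 29·36 = 1044 ≡ 12 (mod 43).

12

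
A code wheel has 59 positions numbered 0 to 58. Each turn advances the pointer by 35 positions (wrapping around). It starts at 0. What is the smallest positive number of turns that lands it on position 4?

49

35⁻¹ ≡ 27 (mod 59) because 35·27 = 945 = 16·59 + 1.
So x ≡ 27·4 = 108 ≡ 49 (mod 59).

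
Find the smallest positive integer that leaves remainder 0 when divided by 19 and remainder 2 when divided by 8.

x ≡ 2 (mod 8) gives x ∈ {2, 10, 18, 26, 34, 42, 50, 58, …}.
The first of these with x mod 19 = 0 is 114.

114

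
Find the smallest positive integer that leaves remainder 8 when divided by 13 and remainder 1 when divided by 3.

x ≡ 1 (mod 3) gives x ∈ {1, 4, 7, 10, 13, 16, 19, 22, …}.
The first of these with x mod 13 = 8 is 34.

34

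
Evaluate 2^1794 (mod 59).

48

Successive squares of 2 mod 59: 2^1≡2, 2^2≡4, 2^4≡16, 2^8≡20, 2^16≡46, 2^32≡51, 2^64≡5, 2^128≡25, 2^256≡35, 2^512≡45, 2^1024≡19.
1794 = 2 + 256 + 512 + 1024, so 2^1794 ≡ 4·35·45·19 ≡ 48 (mod 59).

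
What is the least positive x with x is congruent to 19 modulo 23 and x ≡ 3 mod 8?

Since 8·3 ≡ 1 (mod 23), take x = 3 + 8·((19−3)·3 mod 23) = 3 + 8·2 = 19.
Check: 19 mod 23 = 19, 19 mod 8 = 3.

19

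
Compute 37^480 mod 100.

1

Successive squares of 37 mod 100: 37^1≡37, 37^2≡69, 37^4≡61, 37^8≡21, 37^16≡41, 37^32≡81, 37^64≡61, 37^128≡21, 37^256≡41.
480 = 32 + 64 + 128 + 256, so 37^480 ≡ 81·61·21·41 ≡ 1 (mod 100).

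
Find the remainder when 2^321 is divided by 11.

Successive squares of 2 mod 11: 2^1≡2, 2^2≡4, 2^4≡5, 2^8≡3, 2^16≡9, 2^32≡4, 2^64≡5, 2^128≡3, 2^256≡9.
321 = 1 + 64 + 256, so 2^321 ≡ 2·5·9 ≡ 2 (mod 11).

2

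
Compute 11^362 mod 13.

Square-and-reduce mod 13: 11^1≡11, 11^2≡4, 11^4≡3, 11^8≡9, 11^16≡3, 11^32≡9, 11^64≡3, 11^128≡9, 11^256≡3.
362 = 2 + 8 + 32 + 64 + 256, so 11^362 ≡ 4·9·9·3·3 ≡ 4 (mod 13).

4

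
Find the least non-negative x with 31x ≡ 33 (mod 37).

31⁻¹ ≡ 6 (mod 37) because 31·6 = 186 = 5·37 + 1.
So x ≡ 6·33 = 198 ≡ 13 (mod 37).

13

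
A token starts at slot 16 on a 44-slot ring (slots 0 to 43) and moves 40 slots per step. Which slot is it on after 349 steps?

28

349·40 = 13960.
13960 − 317·44 = 12, so 13960 ≡ 12 (mod 44).
(16 + 12) mod 44 = 28.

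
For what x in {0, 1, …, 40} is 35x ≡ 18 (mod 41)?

38

The inverse of 35 mod 41 is 34 (since 35·34 = 1190 ≡ 1).
Multiplying both sides by 34: x ≡ 34·18 = 612 ≡ 38 (mod 41).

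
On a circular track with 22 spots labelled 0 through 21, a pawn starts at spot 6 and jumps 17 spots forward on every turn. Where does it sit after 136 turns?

136·17 = 2312.
2312 = 105·22 + 2, so 2312 mod 22 = 2.
(6 + 2) mod 22 = 8.

8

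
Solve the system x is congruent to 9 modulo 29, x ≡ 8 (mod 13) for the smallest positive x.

x ≡ 8 (mod 13) gives x ∈ {8, 21, 34, 47, 60, 73, 86, 99, …}.
The first of these with x mod 29 = 9 is 125.

125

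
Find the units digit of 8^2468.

Last digits of 8^n: 8, 4, 2, 6 (period 4).
2468 mod 4 = 0, so the last digit matches 8^4 = 6.

6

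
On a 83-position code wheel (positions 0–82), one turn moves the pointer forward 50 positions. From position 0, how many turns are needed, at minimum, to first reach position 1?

83 = 1·50 + 33
50 = 1·33 + 17
33 = 1·17 + 16
17 = 1·16 + 1
16 = 16·1 + 0
Back-substituting gives 50·5 ≡ 1 (mod 83).

5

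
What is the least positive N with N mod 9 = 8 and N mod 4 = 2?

x ≡ 2 (mod 4) gives x ∈ {2, 6, 10, 14, 18, 22, 26}.
The first of these with x mod 9 = 8 is 26.

26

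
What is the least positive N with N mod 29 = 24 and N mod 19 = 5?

24

x ≡ 5 (mod 19) gives x ∈ {5, 24}.
The first of these with x mod 29 = 24 is 24.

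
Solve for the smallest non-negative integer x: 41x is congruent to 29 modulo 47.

41⁻¹ ≡ 39 (mod 47) because 41·39 = 1599 = 34·47 + 1.
Multiplying both sides by 39: x ≡ 39·29 = 1131 ≡ 3 (mod 47).
Check: 41·3 = 123 = 2·47 + 29.

3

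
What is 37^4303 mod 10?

3

The units digit of 37^n cycles with period 4: 7, 9, 3, 1, …
4303 mod 4 = 3, so the last digit matches 7^3 = 3.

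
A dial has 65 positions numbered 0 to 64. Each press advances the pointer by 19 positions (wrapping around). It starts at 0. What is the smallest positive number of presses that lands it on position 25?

19⁻¹ ≡ 24 (mod 65) because 19·24 = 456 = 7·65 + 1.
Multiplying both sides by 24: x ≡ 24·25 = 600 ≡ 15 (mod 65).

15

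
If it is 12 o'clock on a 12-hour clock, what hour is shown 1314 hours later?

Dividing 1314 by 12 gives quotient 109 and remainder 6.
12 + 6 → 6 on a 12-hour dial.

6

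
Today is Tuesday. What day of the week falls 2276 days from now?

Dividing 2276 by 7 gives quotient 325 and remainder 1.
Tuesday + 1 day → Wednesday.

Wednesday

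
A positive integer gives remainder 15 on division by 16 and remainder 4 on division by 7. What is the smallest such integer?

95

Since 7·7 ≡ 1 (mod 16), take x = 4 + 7·((15−4)·7 mod 16) = 4 + 7·13 = 95.
Check: 95 mod 16 = 15, 95 mod 7 = 4.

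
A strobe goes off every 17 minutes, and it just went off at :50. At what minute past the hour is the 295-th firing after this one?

25

295·17 = 5015.
5015 mod 60 = 35 (since 83·60 = 4980).
(50 + 35) mod 60 = 25.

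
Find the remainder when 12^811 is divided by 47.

Successive squares of 12 mod 47: 12^1≡12, 12^2≡3, 12^4≡9, 12^8≡34, 12^16≡28, 12^32≡32, 12^64≡37, 12^128≡6, 12^256≡36, 12^512≡27.
811 = 1 + 2 + 8 + 32 + 256 + 512, so 12^811 ≡ 12·3·34·32·36·27 ≡ 27 (mod 47).

27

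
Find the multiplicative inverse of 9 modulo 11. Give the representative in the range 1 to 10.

5

9·5 = 45 = 4·11 + 1, so 9⁻¹ ≡ 5 (mod 11).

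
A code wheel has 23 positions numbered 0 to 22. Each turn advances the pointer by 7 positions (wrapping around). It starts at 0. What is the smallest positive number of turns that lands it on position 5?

The inverse of 7 mod 23 is 10 (since 7·10 = 70 ≡ 1).
So x ≡ 10·5 = 50 ≡ 4 (mod 23).
Check: 7·4 = 28 = 1·23 + 5.

4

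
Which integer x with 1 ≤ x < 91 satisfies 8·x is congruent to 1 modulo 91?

8·57 = 456 = 5·91 + 1, so 8⁻¹ ≡ 57 (mod 91).

57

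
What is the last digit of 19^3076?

Powers of 9 mod 10 repeat with period 2: 9, 1.
3076 mod 2 = 0, so the last digit matches 9^2 = 1.

1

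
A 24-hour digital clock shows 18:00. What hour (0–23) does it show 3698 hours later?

3698 = 154·24 + 2, so 3698 mod 24 = 2.
(18 + 2) mod 24 = 20.

20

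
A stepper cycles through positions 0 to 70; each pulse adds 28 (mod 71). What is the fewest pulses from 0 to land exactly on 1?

71 = 2·28 + 15
28 = 1·15 + 13
15 = 1·13 + 2
13 = 6·2 + 1
2 = 2·1 + 0
Back-substituting gives 28·33 ≡ 1 (mod 71).

33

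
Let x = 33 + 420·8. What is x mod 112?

420·8 = 3360.
3360 − 30·112 = 0, so 3360 ≡ 0 (mod 112).
(33 + 0) mod 112 = 33.

33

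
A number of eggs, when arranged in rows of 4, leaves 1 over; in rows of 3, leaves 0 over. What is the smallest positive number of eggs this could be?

x ≡ 0 (mod 3) gives x ∈ {0, 3, 6, 9}.
The first of these with x mod 4 = 1 is 9.

9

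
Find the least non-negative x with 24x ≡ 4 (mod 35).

24⁻¹ ≡ 19 (mod 35) because 24·19 = 456 = 13·35 + 1.
Multiplying both sides by 19: x ≡ 19·4 = 76 ≡ 6 (mod 35).
Check: 24·6 = 144 = 4·35 + 4.

6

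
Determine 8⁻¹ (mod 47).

47 = 5·8 + 7
8 = 1·7 + 1
7 = 7·1 + 0
Back-substituting gives 8·6 ≡ 1 (mod 47).

6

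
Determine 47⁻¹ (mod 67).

47·10 = 470 = 7·67 + 1, so 47⁻¹ ≡ 10 (mod 67).

10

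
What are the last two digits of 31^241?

Square-and-reduce mod 100: 31^1≡31, 31^2≡61, 31^4≡21, 31^8≡41, 31^16≡81, 31^32≡61, 31^64≡21, 31^128≡41.
Since 241 = 1 + 16 + 32 + 64 + 128 in binary, 31^241 ≡ 31·81·61·21·41 ≡ 31 (mod 100).

31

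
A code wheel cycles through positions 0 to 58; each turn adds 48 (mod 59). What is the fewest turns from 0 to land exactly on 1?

16

59 = 1·48 + 11
48 = 4·11 + 4
11 = 2·4 + 3
4 = 1·3 + 1
3 = 3·1 + 0
Back-substituting gives 48·16 ≡ 1 (mod 59).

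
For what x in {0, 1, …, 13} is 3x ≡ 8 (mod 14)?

The inverse of 3 mod 14 is 5 (since 3·5 = 15 ≡ 1).
Multiplying both sides by 5: x ≡ 5·8 = 40 ≡ 12 (mod 14).
Check: 3·12 = 36 = 2·14 + 8.

12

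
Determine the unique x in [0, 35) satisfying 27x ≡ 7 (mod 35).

21

The inverse of 27 mod 35 is 13 (since 27·13 = 351 ≡ 1).
Multiplying both sides by 13: x ≡ 13·7 = 91 ≡ 21 (mod 35).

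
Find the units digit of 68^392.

The units digit of 68^n cycles with period 4: 8, 4, 2, 6, …
392 leaves remainder 0 on division by 4, so 68^392 ends in 6.

6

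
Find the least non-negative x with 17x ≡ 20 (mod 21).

17⁻¹ ≡ 5 (mod 21) because 17·5 = 85 = 4·21 + 1.
So x ≡ 5·20 = 100 ≡ 16 (mod 21).
Check: 17·16 = 272 = 12·21 + 20.

16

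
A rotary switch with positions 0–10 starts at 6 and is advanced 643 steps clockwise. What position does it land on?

0

643 − 58·11 = 5, so 643 ≡ 5 (mod 11).
(6 + 5) mod 11 = 0.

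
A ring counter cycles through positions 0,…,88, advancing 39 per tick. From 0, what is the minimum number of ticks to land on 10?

The inverse of 39 mod 89 is 16 (since 39·16 = 624 ≡ 1).
Multiplying both sides by 16: x ≡ 16·10 = 160 ≡ 71 (mod 89).

71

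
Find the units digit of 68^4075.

Last digits of 8^n: 8, 4, 2, 6 (period 4).
4075 mod 4 = 3, so the last digit matches 8^3 = 2.

2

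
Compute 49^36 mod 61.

34

Square-and-reduce mod 61: 49^1≡49, 49^2≡22, 49^4≡57, 49^8≡16, 49^16≡12, 49^32≡22.
36 = 4 + 32, so 49^36 ≡ 57·22 ≡ 34 (mod 61).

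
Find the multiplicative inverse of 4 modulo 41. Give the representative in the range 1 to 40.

4·31 = 124 = 3·41 + 1, so 4⁻¹ ≡ 31 (mod 41).

31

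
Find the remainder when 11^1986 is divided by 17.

2

Square-and-reduce mod 17: 11^1≡11, 11^2≡2, 11^4≡4, 11^8≡16, 11^16≡1, 11^32≡1, 11^64≡1, 11^128≡1, 11^256≡1, 11^512≡1, 11^1024≡1.
1986 = 2 + 64 + 128 + 256 + 512 + 1024, so 11^1986 ≡ 2·1·1·1·1·1 ≡ 2 (mod 17).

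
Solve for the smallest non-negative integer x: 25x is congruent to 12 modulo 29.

26

25⁻¹ ≡ 7 (mod 29) because 25·7 = 175 = 6·29 + 1.
So x ≡ 7·12 = 84 ≡ 26 (mod 29).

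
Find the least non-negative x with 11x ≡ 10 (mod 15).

5

11⁻¹ ≡ 11 (mod 15) because 11·11 = 121 = 8·15 + 1.
Multiplying both sides by 11: x ≡ 11·10 = 110 ≡ 5 (mod 15).
Check: 11·5 = 55 = 3·15 + 10.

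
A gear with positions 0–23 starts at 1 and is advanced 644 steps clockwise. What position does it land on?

644 − 26·24 = 20, so 644 ≡ 20 (mod 24).
(1 + 20) mod 24 = 21.

21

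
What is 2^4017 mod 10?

2

Last digits of 2^n: 2, 4, 8, 6 (period 4).
4017 leaves remainder 1 on division by 4, so 2^4017 ends in 2.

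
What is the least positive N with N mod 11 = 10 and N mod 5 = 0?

10

x ≡ 0 (mod 5) gives x ∈ {0, 5, 10}.
The first of these with x mod 11 = 10 is 10.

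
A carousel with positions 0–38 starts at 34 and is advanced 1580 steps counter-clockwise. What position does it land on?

1580 = 40·39 + 20, so 1580 mod 39 = 20.
(34 − 20) mod 39 = 14.

14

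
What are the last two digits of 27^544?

By repeated squaring mod 100: 27^1≡27, 27^2≡29, 27^4≡41, 27^8≡81, 27^16≡61, 27^32≡21, 27^64≡41, 27^128≡81, 27^256≡61, 27^512≡21.
544 = 32 + 512, so 27^544 ≡ 21·21 ≡ 41 (mod 100).

41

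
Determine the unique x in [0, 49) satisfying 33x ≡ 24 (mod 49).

23

The inverse of 33 mod 49 is 3 (since 33·3 = 99 ≡ 1).
So x ≡ 3·24 = 72 ≡ 23 (mod 49).
Check: 33·23 = 759 = 15·49 + 24.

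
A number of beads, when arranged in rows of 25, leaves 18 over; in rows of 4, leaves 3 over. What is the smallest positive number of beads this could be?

43

x ≡ 3 (mod 4) gives x ∈ {3, 7, 11, 15, 19, 23, 27, 31, …}.
The first of these with x mod 25 = 18 is 43.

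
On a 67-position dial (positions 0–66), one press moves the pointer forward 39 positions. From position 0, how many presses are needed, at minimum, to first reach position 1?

39·55 = 2145 = 32·67 + 1, so 39⁻¹ ≡ 55 (mod 67).

55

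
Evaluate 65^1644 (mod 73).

1

Square-and-reduce mod 73: 65^1≡65, 65^2≡64, 65^4≡8, 65^8≡64, 65^16≡8, 65^32≡64, 65^64≡8, 65^128≡64, 65^256≡8, 65^512≡64, 65^1024≡8.
Since 1644 = 4 + 8 + 32 + 64 + 512 + 1024 in binary, 65^1644 ≡ 8·64·64·8·64·8 ≡ 1 (mod 73).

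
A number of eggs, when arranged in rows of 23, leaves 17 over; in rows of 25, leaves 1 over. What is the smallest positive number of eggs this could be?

201

x ≡ 17 (mod 23) gives x ∈ {17, 40, 63, 86, 109, 132, 155, 178, …}.
The first of these with x mod 25 = 1 is 201.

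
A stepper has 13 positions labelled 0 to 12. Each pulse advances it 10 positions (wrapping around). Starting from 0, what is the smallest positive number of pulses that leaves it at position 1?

4

10·4 = 40 = 3·13 + 1, so 10⁻¹ ≡ 4 (mod 13).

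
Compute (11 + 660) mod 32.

660 − 20·32 = 20, so 660 ≡ 20 (mod 32).
(11 + 20) mod 32 = 31.

31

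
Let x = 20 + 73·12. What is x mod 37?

73·12 = 876.
876 mod 37 = 25 (since 23·37 = 851).
(20 + 25) mod 37 = 8.

8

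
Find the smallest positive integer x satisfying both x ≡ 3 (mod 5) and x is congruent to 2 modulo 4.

x ≡ 2 (mod 4) gives x ∈ {2, 6, 10, 14, 18}.
The first of these with x mod 5 = 3 is 18.

18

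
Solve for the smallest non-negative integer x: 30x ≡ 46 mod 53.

30⁻¹ ≡ 23 (mod 53) because 30·23 = 690 = 13·53 + 1.
So x ≡ 23·46 = 1058 ≡ 51 (mod 53).

51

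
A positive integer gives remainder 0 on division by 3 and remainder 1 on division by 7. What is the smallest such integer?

15

Since 7·1 ≡ 1 (mod 3), take x = 1 + 7·((0−1)·1 mod 3) = 1 + 7·2 = 15.
Check: 15 mod 3 = 0, 15 mod 7 = 1.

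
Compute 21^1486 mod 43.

11

Successive squares of 21 mod 43: 21^1≡21, 21^2≡11, 21^4≡35, 21^8≡21, 21^16≡11, 21^32≡35, 21^64≡21, 21^128≡11, 21^256≡35, 21^512≡21, 21^1024≡11.
Since 1486 = 2 + 4 + 8 + 64 + 128 + 256 + 1024 in binary, 21^1486 ≡ 11·35·21·21·11·35·11 ≡ 11 (mod 43).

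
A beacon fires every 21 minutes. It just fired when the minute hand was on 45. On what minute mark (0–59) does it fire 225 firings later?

225·21 = 4725.
4725 = 78·60 + 45, so 4725 mod 60 = 45.
(45 + 45) mod 60 = 30.

30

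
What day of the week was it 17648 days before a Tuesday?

Monday

17648 mod 7 = 1 (since 2521·7 = 17647).
Tuesday − 1 day → Monday.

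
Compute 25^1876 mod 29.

1

By repeated squaring mod 29: 25^1≡25, 25^2≡16, 25^4≡24, 25^8≡25, 25^16≡16, 25^32≡24, 25^64≡25, 25^128≡16, 25^256≡24, 25^512≡25, 25^1024≡16.
Since 1876 = 4 + 16 + 64 + 256 + 512 + 1024 in binary, 25^1876 ≡ 24·16·25·24·25·16 ≡ 1 (mod 29).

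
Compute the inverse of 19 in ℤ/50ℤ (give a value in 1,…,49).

19·29 = 551 = 11·50 + 1, so 19⁻¹ ≡ 29 (mod 50).

29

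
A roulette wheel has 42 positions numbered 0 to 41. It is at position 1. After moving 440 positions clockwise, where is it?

440 mod 42 = 20 (since 10·42 = 420).
(1 + 20) mod 42 = 21.

21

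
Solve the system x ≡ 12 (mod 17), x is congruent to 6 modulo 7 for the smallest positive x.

97

x ≡ 6 (mod 7) gives x ∈ {6, 13, 20, 27, 34, 41, 48, 55, …}.
The first of these with x mod 17 = 12 is 97.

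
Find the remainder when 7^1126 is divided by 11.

Successive squares of 7 mod 11: 7^1≡7, 7^2≡5, 7^4≡3, 7^8≡9, 7^16≡4, 7^32≡5, 7^64≡3, 7^128≡9, 7^256≡4, 7^512≡5, 7^1024≡3.
Since 1126 = 2 + 4 + 32 + 64 + 1024 in binary, 7^1126 ≡ 5·3·5·3·3 ≡ 4 (mod 11).

4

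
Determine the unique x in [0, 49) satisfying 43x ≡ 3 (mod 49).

24

The inverse of 43 mod 49 is 8 (since 43·8 = 344 ≡ 1).
So x ≡ 8·3 = 24 ≡ 24 (mod 49).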